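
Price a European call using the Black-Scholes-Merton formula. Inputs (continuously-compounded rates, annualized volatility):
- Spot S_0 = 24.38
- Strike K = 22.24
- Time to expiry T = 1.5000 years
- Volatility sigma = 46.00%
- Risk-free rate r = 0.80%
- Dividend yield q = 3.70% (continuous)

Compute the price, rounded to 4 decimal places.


Answer: Price = 5.5577

Derivation:
d1 = (ln(S/K) + (r - q + 0.5*sigma^2) * T) / (sigma * sqrt(T)) = 0.36754887
d2 = d1 - sigma * sqrt(T) = -0.19583377
exp(-rT) = 0.98807171; exp(-qT) = 0.94601202
C = S_0 * exp(-qT) * N(d1) - K * exp(-rT) * N(d2)
N(d1) = 0.64339518; N(d2) = 0.42237014
C = 24.3800 * 0.94601202 * 0.64339518 - 22.2400 * 0.98807171 * 0.42237014 = 5.5577


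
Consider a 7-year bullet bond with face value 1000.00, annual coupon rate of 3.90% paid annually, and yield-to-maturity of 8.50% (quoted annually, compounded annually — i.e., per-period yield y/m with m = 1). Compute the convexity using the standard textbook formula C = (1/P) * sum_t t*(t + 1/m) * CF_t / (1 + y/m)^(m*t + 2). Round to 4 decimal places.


Answer: Convexity = 39.8332

Derivation:
Coupon per period c = face * coupon_rate / m = 39.000000
Periods per year m = 1; per-period yield y/m = 0.085000
Number of cashflows N = 7
Cashflows (t years, CF_t, discount factor 1/(1+y/m)^(m*t), PV):
  t = 1.0000: CF_t = 39.000000, DF = 0.921659, PV = 35.944700
  t = 2.0000: CF_t = 39.000000, DF = 0.849455, PV = 33.128756
  t = 3.0000: CF_t = 39.000000, DF = 0.782908, PV = 30.533416
  t = 4.0000: CF_t = 39.000000, DF = 0.721574, PV = 28.141397
  t = 5.0000: CF_t = 39.000000, DF = 0.665045, PV = 25.936772
  t = 6.0000: CF_t = 39.000000, DF = 0.612945, PV = 23.904859
  t = 7.0000: CF_t = 1039.000000, DF = 0.564926, PV = 586.958478
Price P = sum_t PV_t = 764.548378
Convexity numerator sum_t t*(t + 1/m) * CF_t / (1+y/m)^(m*t + 2):
  t = 1.0000: term = 61.066832
  t = 2.0000: term = 168.848383
  t = 3.0000: term = 311.241258
  t = 4.0000: term = 478.097171
  t = 5.0000: term = 660.963830
  t = 6.0000: term = 852.856555
  t = 7.0000: term = 27921.319029
Convexity = (1/P) * sum = 30454.393057 / 764.548378 = 39.833180


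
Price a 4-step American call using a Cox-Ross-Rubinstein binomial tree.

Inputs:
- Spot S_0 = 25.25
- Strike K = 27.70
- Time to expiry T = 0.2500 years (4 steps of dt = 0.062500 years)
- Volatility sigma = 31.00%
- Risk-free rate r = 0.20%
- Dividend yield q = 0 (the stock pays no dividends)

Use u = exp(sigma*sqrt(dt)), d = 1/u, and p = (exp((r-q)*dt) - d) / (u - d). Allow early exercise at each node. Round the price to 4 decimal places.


dt = T/N = 0.062500
u = exp(sigma*sqrt(dt)) = 1.080582; d = 1/u = 0.925427
p = (exp((r-q)*dt) - d) / (u - d) = 0.481440
Discount per step: exp(-r*dt) = 0.999875
Stock lattice S(k, i) with i counting down-moves:
  k=0: S(0,0) = 25.2500
  k=1: S(1,0) = 27.2847; S(1,1) = 23.3670
  k=2: S(2,0) = 29.4834; S(2,1) = 25.2500; S(2,2) = 21.6245
  k=3: S(3,0) = 31.8592; S(3,1) = 27.2847; S(3,2) = 23.3670; S(3,3) = 20.0119
  k=4: S(4,0) = 34.4265; S(4,1) = 29.4834; S(4,2) = 25.2500; S(4,3) = 21.6245; S(4,4) = 18.5195
Terminal payoffs V(N, i) = max(S_T - K, 0):
  V(4,0) = 6.726484; V(4,1) = 1.783364; V(4,2) = 0.000000; V(4,3) = 0.000000; V(4,4) = 0.000000
Backward induction: V(k, i) = exp(-r*dt) * [p * V(k+1, i) + (1-p) * V(k+1, i+1)]; then take max(V_cont, immediate exercise) for American.
  V(3,0) = exp(-r*dt) * [p*6.726484 + (1-p)*1.783364] = 4.162661; exercise = 4.159199; V(3,0) = max -> 4.162661
  V(3,1) = exp(-r*dt) * [p*1.783364 + (1-p)*0.000000] = 0.858476; exercise = 0.000000; V(3,1) = max -> 0.858476
  V(3,2) = exp(-r*dt) * [p*0.000000 + (1-p)*0.000000] = 0.000000; exercise = 0.000000; V(3,2) = max -> 0.000000
  V(3,3) = exp(-r*dt) * [p*0.000000 + (1-p)*0.000000] = 0.000000; exercise = 0.000000; V(3,3) = max -> 0.000000
  V(2,0) = exp(-r*dt) * [p*4.162661 + (1-p)*0.858476] = 2.448938; exercise = 1.783364; V(2,0) = max -> 2.448938
  V(2,1) = exp(-r*dt) * [p*0.858476 + (1-p)*0.000000] = 0.413253; exercise = 0.000000; V(2,1) = max -> 0.413253
  V(2,2) = exp(-r*dt) * [p*0.000000 + (1-p)*0.000000] = 0.000000; exercise = 0.000000; V(2,2) = max -> 0.000000
  V(1,0) = exp(-r*dt) * [p*2.448938 + (1-p)*0.413253] = 1.393140; exercise = 0.000000; V(1,0) = max -> 1.393140
  V(1,1) = exp(-r*dt) * [p*0.413253 + (1-p)*0.000000] = 0.198932; exercise = 0.000000; V(1,1) = max -> 0.198932
  V(0,0) = exp(-r*dt) * [p*1.393140 + (1-p)*0.198932] = 0.773775; exercise = 0.000000; V(0,0) = max -> 0.773775

Answer: Price = V(0,0) = 0.7738


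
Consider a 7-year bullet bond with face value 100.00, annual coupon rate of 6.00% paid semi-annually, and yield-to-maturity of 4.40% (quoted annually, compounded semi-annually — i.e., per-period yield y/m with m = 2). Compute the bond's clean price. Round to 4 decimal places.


Coupon per period c = face * coupon_rate / m = 3.000000
Periods per year m = 2; per-period yield y/m = 0.022000
Number of cashflows N = 14
Cashflows (t years, CF_t, discount factor 1/(1+y/m)^(m*t), PV):
  t = 0.5000: CF_t = 3.000000, DF = 0.978474, PV = 2.935421
  t = 1.0000: CF_t = 3.000000, DF = 0.957411, PV = 2.872232
  t = 1.5000: CF_t = 3.000000, DF = 0.936801, PV = 2.810403
  t = 2.0000: CF_t = 3.000000, DF = 0.916635, PV = 2.749905
  t = 2.5000: CF_t = 3.000000, DF = 0.896903, PV = 2.690709
  t = 3.0000: CF_t = 3.000000, DF = 0.877596, PV = 2.632788
  t = 3.5000: CF_t = 3.000000, DF = 0.858704, PV = 2.576113
  t = 4.0000: CF_t = 3.000000, DF = 0.840220, PV = 2.520659
  t = 4.5000: CF_t = 3.000000, DF = 0.822133, PV = 2.466398
  t = 5.0000: CF_t = 3.000000, DF = 0.804435, PV = 2.413305
  t = 5.5000: CF_t = 3.000000, DF = 0.787119, PV = 2.361356
  t = 6.0000: CF_t = 3.000000, DF = 0.770175, PV = 2.310524
  t = 6.5000: CF_t = 3.000000, DF = 0.753596, PV = 2.260787
  t = 7.0000: CF_t = 103.000000, DF = 0.737373, PV = 75.949459
Price P = sum_t PV_t = 109.550059

Answer: Price = 109.5501


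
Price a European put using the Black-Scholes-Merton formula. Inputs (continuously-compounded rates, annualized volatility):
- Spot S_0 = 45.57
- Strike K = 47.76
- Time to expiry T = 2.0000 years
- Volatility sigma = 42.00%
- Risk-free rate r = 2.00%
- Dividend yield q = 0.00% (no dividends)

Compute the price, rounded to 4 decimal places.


Answer: Price = 10.8380

Derivation:
d1 = (ln(S/K) + (r - q + 0.5*sigma^2) * T) / (sigma * sqrt(T)) = 0.28530266
d2 = d1 - sigma * sqrt(T) = -0.30866703
exp(-rT) = 0.96078944; exp(-qT) = 1.00000000
P = K * exp(-rT) * N(-d2) - S_0 * exp(-qT) * N(-d1)
N(-d1) = 0.38770614; N(-d2) = 0.62121259
P = 47.7600 * 0.96078944 * 0.62121259 - 45.5700 * 1.00000000 * 0.38770614 = 10.8380


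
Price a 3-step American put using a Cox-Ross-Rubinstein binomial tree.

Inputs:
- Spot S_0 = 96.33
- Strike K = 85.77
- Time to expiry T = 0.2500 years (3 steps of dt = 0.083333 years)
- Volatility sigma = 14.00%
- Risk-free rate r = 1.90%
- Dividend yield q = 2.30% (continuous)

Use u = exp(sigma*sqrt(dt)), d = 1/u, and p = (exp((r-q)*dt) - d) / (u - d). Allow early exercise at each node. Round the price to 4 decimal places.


dt = T/N = 0.083333
u = exp(sigma*sqrt(dt)) = 1.041242; d = 1/u = 0.960391
p = (exp((r-q)*dt) - d) / (u - d) = 0.485776
Discount per step: exp(-r*dt) = 0.998418
Stock lattice S(k, i) with i counting down-moves:
  k=0: S(0,0) = 96.3300
  k=1: S(1,0) = 100.3029; S(1,1) = 92.5145
  k=2: S(2,0) = 104.4396; S(2,1) = 96.3300; S(2,2) = 88.8501
  k=3: S(3,0) = 108.7469; S(3,1) = 100.3029; S(3,2) = 92.5145; S(3,3) = 85.3309
Terminal payoffs V(N, i) = max(K - S_T, 0):
  V(3,0) = 0.000000; V(3,1) = 0.000000; V(3,2) = 0.000000; V(3,3) = 0.439134
Backward induction: V(k, i) = exp(-r*dt) * [p * V(k+1, i) + (1-p) * V(k+1, i+1)]; then take max(V_cont, immediate exercise) for American.
  V(2,0) = exp(-r*dt) * [p*0.000000 + (1-p)*0.000000] = 0.000000; exercise = 0.000000; V(2,0) = max -> 0.000000
  V(2,1) = exp(-r*dt) * [p*0.000000 + (1-p)*0.000000] = 0.000000; exercise = 0.000000; V(2,1) = max -> 0.000000
  V(2,2) = exp(-r*dt) * [p*0.000000 + (1-p)*0.439134] = 0.225456; exercise = 0.000000; V(2,2) = max -> 0.225456
  V(1,0) = exp(-r*dt) * [p*0.000000 + (1-p)*0.000000] = 0.000000; exercise = 0.000000; V(1,0) = max -> 0.000000
  V(1,1) = exp(-r*dt) * [p*0.000000 + (1-p)*0.225456] = 0.115752; exercise = 0.000000; V(1,1) = max -> 0.115752
  V(0,0) = exp(-r*dt) * [p*0.000000 + (1-p)*0.115752] = 0.059428; exercise = 0.000000; V(0,0) = max -> 0.059428

Answer: Price = V(0,0) = 0.0594


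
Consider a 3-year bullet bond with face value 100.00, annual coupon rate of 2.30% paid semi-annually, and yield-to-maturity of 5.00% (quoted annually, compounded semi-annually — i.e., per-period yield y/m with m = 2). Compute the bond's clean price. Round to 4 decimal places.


Answer: Price = 92.5640

Derivation:
Coupon per period c = face * coupon_rate / m = 1.150000
Periods per year m = 2; per-period yield y/m = 0.025000
Number of cashflows N = 6
Cashflows (t years, CF_t, discount factor 1/(1+y/m)^(m*t), PV):
  t = 0.5000: CF_t = 1.150000, DF = 0.975610, PV = 1.121951
  t = 1.0000: CF_t = 1.150000, DF = 0.951814, PV = 1.094587
  t = 1.5000: CF_t = 1.150000, DF = 0.928599, PV = 1.067889
  t = 2.0000: CF_t = 1.150000, DF = 0.905951, PV = 1.041843
  t = 2.5000: CF_t = 1.150000, DF = 0.883854, PV = 1.016432
  t = 3.0000: CF_t = 101.150000, DF = 0.862297, PV = 87.221328
Price P = sum_t PV_t = 92.564031


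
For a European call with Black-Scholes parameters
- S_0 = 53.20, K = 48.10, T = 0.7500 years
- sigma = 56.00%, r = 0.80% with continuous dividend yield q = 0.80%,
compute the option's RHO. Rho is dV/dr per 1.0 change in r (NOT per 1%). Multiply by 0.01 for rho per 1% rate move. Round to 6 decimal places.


d1 = 0.4502841749; d2 = -0.0346900513
phi(d1) = 0.3604808471; exp(-qT) = 0.9940179641; exp(-rT) = 0.9940179641
N(d2) = 0.4861634470
Rho = K*T*exp(-rT)*N(d2) = 48.1000 * 0.7500 * 0.9940179641 * 0.4861634470 = 17.433431

Answer: Rho = 17.433431


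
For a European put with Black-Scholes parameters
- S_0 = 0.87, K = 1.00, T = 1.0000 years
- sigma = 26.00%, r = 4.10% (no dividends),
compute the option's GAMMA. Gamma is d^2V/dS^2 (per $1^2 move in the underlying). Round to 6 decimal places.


d1 = -0.2479310282; d2 = -0.5079310282
phi(d1) = 0.3868673419; exp(-qT) = 1.0000000000; exp(-rT) = 0.9598291299
Gamma = exp(-qT) * phi(d1) / (S * sigma * sqrt(T)) = 1.0000000000 * 0.3868673419 / (0.8700 * 0.2600 * 1.0000000000) = 1.710289

Answer: Gamma = 1.710289


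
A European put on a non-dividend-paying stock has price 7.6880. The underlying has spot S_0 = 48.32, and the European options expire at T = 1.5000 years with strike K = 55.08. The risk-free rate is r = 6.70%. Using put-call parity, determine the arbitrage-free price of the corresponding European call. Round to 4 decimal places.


Answer: Call price = 6.1945

Derivation:
Put-call parity: C - P = S_0 * exp(-qT) - K * exp(-rT).
S_0 * exp(-qT) = 48.3200 * 1.00000000 = 48.32000000
K * exp(-rT) = 55.0800 * 0.90438511 = 49.81353199
C = P + S*exp(-qT) - K*exp(-rT)
C = 7.6880 + 48.32000000 - 49.81353199 = 6.1945


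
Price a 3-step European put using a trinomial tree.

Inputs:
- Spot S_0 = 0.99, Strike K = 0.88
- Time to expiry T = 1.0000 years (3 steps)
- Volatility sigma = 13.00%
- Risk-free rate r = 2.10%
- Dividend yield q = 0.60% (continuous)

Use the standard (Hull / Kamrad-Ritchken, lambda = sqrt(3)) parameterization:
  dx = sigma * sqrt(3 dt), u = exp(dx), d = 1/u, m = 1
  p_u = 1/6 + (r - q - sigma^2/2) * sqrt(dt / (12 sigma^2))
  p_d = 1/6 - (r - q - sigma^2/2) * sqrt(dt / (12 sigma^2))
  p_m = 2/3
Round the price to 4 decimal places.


Answer: Price = V(0,0) = 0.0089

Derivation:
dt = T/N = 0.333333; dx = sigma*sqrt(3*dt) = 0.130000
u = exp(dx) = 1.138828; d = 1/u = 0.878095
p_u = 0.175064, p_m = 0.666667, p_d = 0.158269
Discount per step: exp(-r*dt) = 0.993024
Stock lattice S(k, j) with j the centered position index:
  k=0: S(0,+0) = 0.9900
  k=1: S(1,-1) = 0.8693; S(1,+0) = 0.9900; S(1,+1) = 1.1274
  k=2: S(2,-2) = 0.7633; S(2,-1) = 0.8693; S(2,+0) = 0.9900; S(2,+1) = 1.1274; S(2,+2) = 1.2840
  k=3: S(3,-3) = 0.6703; S(3,-2) = 0.7633; S(3,-1) = 0.8693; S(3,+0) = 0.9900; S(3,+1) = 1.1274; S(3,+2) = 1.2840; S(3,+3) = 1.4622
Terminal payoffs V(N, j) = max(K - S_T, 0):
  V(3,-3) = 0.209714; V(3,-2) = 0.116659; V(3,-1) = 0.010686; V(3,+0) = 0.000000; V(3,+1) = 0.000000; V(3,+2) = 0.000000; V(3,+3) = 0.000000
Backward induction: V(k, j) = exp(-r*dt) * [p_u * V(k+1, j+1) + p_m * V(k+1, j) + p_d * V(k+1, j-1)]
  V(2,-2) = exp(-r*dt) * [p_u*0.010686 + p_m*0.116659 + p_d*0.209714] = 0.112047
  V(2,-1) = exp(-r*dt) * [p_u*0.000000 + p_m*0.010686 + p_d*0.116659] = 0.025409
  V(2,+0) = exp(-r*dt) * [p_u*0.000000 + p_m*0.000000 + p_d*0.010686] = 0.001679
  V(2,+1) = exp(-r*dt) * [p_u*0.000000 + p_m*0.000000 + p_d*0.000000] = 0.000000
  V(2,+2) = exp(-r*dt) * [p_u*0.000000 + p_m*0.000000 + p_d*0.000000] = 0.000000
  V(1,-1) = exp(-r*dt) * [p_u*0.001679 + p_m*0.025409 + p_d*0.112047] = 0.034723
  V(1,+0) = exp(-r*dt) * [p_u*0.000000 + p_m*0.001679 + p_d*0.025409] = 0.005105
  V(1,+1) = exp(-r*dt) * [p_u*0.000000 + p_m*0.000000 + p_d*0.001679] = 0.000264
  V(0,+0) = exp(-r*dt) * [p_u*0.000264 + p_m*0.005105 + p_d*0.034723] = 0.008883


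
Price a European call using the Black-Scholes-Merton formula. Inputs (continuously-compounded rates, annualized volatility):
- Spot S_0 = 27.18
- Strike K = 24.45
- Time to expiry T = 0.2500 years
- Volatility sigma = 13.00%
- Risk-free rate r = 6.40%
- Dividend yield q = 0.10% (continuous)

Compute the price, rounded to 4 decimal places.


d1 = (ln(S/K) + (r - q + 0.5*sigma^2) * T) / (sigma * sqrt(T)) = 1.90328758
d2 = d1 - sigma * sqrt(T) = 1.83828758
exp(-rT) = 0.98412732; exp(-qT) = 0.99975003
C = S_0 * exp(-qT) * N(d1) - K * exp(-rT) * N(d2)
N(d1) = 0.97149848; N(d2) = 0.96698998
C = 27.1800 * 0.99975003 * 0.97149848 - 24.4500 * 0.98412732 * 0.96698998 = 3.1311

Answer: Price = 3.1311


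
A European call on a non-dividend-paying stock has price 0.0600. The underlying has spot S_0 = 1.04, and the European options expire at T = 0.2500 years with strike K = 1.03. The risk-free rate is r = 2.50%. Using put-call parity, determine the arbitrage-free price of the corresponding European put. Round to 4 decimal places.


Put-call parity: C - P = S_0 * exp(-qT) - K * exp(-rT).
S_0 * exp(-qT) = 1.0400 * 1.00000000 = 1.04000000
K * exp(-rT) = 1.0300 * 0.99376949 = 1.02358258
P = C - S*exp(-qT) + K*exp(-rT)
P = 0.0600 - 1.04000000 + 1.02358258 = 0.0436

Answer: Put price = 0.0436


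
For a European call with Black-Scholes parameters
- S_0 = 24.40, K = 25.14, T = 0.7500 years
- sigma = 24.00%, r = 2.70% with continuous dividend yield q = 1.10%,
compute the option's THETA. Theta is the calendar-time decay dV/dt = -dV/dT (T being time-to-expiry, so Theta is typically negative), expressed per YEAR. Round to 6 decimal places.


d1 = 0.0179119512; d2 = -0.1899341457
phi(d1) = 0.3988782876; exp(-qT) = 0.9917839379; exp(-rT) = 0.9799536543
Theta = -S*exp(-qT)*phi(d1)*sigma/(2*sqrt(T)) - r*K*exp(-rT)*N(d2) + q*S*exp(-qT)*N(d1)
N(d1) = 0.5071454526; N(d2) = 0.4246803675; sqrt(T) = 0.8660254038
Term 1 = -24.4000 * 0.9917839379 * 0.3988782876 * 0.2400 / (2 * 0.8660254038) = -1.3375126800
Term 2 = -0.0270 * 25.1400 * 0.9799536543 * 0.4246803675 = -0.2824858892
Term 3 = 0.0110 * 24.4000 * 0.9917839379 * 0.5071454526 = 0.1349994869
Theta = -1.3375126800 + (-0.2824858892) + (0.1349994869) = -1.484999

Answer: Theta = -1.484999


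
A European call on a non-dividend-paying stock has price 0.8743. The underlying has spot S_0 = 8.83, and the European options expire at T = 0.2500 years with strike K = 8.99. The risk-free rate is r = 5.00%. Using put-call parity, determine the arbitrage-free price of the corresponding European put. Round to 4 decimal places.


Answer: Put price = 0.9226

Derivation:
Put-call parity: C - P = S_0 * exp(-qT) - K * exp(-rT).
S_0 * exp(-qT) = 8.8300 * 1.00000000 = 8.83000000
K * exp(-rT) = 8.9900 * 0.98757780 = 8.87832443
P = C - S*exp(-qT) + K*exp(-rT)
P = 0.8743 - 8.83000000 + 8.87832443 = 0.9226


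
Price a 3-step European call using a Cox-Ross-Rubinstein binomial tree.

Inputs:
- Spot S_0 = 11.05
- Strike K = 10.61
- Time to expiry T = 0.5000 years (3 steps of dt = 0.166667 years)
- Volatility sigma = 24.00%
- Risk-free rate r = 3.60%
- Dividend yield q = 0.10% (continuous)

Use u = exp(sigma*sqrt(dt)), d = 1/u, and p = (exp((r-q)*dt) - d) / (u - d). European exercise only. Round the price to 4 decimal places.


dt = T/N = 0.166667
u = exp(sigma*sqrt(dt)) = 1.102940; d = 1/u = 0.906667
p = (exp((r-q)*dt) - d) / (u - d) = 0.505332
Discount per step: exp(-r*dt) = 0.994018
Stock lattice S(k, i) with i counting down-moves:
  k=0: S(0,0) = 11.0500
  k=1: S(1,0) = 12.1875; S(1,1) = 10.0187
  k=2: S(2,0) = 13.4421; S(2,1) = 11.0500; S(2,2) = 9.0836
  k=3: S(3,0) = 14.8258; S(3,1) = 12.1875; S(3,2) = 10.0187; S(3,3) = 8.2358
Terminal payoffs V(N, i) = max(S_T - K, 0):
  V(3,0) = 4.215804; V(3,1) = 1.577490; V(3,2) = 0.000000; V(3,3) = 0.000000
Backward induction: V(k, i) = exp(-r*dt) * [p * V(k+1, i) + (1-p) * V(k+1, i+1)].
  V(2,0) = exp(-r*dt) * [p*4.215804 + (1-p)*1.577490] = 2.893303
  V(2,1) = exp(-r*dt) * [p*1.577490 + (1-p)*0.000000] = 0.792388
  V(2,2) = exp(-r*dt) * [p*0.000000 + (1-p)*0.000000] = 0.000000
  V(1,0) = exp(-r*dt) * [p*2.893303 + (1-p)*0.792388] = 1.842956
  V(1,1) = exp(-r*dt) * [p*0.792388 + (1-p)*0.000000] = 0.398024
  V(0,0) = exp(-r*dt) * [p*1.842956 + (1-p)*0.398024] = 1.121446

Answer: Price = V(0,0) = 1.1214


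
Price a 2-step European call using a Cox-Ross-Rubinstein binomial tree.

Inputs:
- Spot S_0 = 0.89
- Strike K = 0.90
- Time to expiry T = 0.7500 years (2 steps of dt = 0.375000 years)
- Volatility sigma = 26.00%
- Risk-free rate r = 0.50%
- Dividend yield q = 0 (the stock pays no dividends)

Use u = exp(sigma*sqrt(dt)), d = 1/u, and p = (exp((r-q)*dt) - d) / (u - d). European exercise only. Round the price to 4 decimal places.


dt = T/N = 0.375000
u = exp(sigma*sqrt(dt)) = 1.172592; d = 1/u = 0.852811
p = (exp((r-q)*dt) - d) / (u - d) = 0.466149
Discount per step: exp(-r*dt) = 0.998127
Stock lattice S(k, i) with i counting down-moves:
  k=0: S(0,0) = 0.8900
  k=1: S(1,0) = 1.0436; S(1,1) = 0.7590
  k=2: S(2,0) = 1.2237; S(2,1) = 0.8900; S(2,2) = 0.6473
Terminal payoffs V(N, i) = max(S_T - K, 0):
  V(2,0) = 0.323725; V(2,1) = 0.000000; V(2,2) = 0.000000
Backward induction: V(k, i) = exp(-r*dt) * [p * V(k+1, i) + (1-p) * V(k+1, i+1)].
  V(1,0) = exp(-r*dt) * [p*0.323725 + (1-p)*0.000000] = 0.150621
  V(1,1) = exp(-r*dt) * [p*0.000000 + (1-p)*0.000000] = 0.000000
  V(0,0) = exp(-r*dt) * [p*0.150621 + (1-p)*0.000000] = 0.070080

Answer: Price = V(0,0) = 0.0701


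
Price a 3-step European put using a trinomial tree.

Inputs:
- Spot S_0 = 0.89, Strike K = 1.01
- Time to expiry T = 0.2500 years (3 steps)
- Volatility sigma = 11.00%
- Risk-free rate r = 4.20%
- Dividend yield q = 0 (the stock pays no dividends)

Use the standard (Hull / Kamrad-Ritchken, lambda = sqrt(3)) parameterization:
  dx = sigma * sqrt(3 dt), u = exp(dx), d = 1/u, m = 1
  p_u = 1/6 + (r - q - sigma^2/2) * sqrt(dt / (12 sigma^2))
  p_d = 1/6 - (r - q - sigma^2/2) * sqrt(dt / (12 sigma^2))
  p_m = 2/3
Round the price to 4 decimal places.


Answer: Price = V(0,0) = 0.1097

Derivation:
dt = T/N = 0.083333; dx = sigma*sqrt(3*dt) = 0.055000
u = exp(dx) = 1.056541; d = 1/u = 0.946485
p_u = 0.193902, p_m = 0.666667, p_d = 0.139432
Discount per step: exp(-r*dt) = 0.996506
Stock lattice S(k, j) with j the centered position index:
  k=0: S(0,+0) = 0.8900
  k=1: S(1,-1) = 0.8424; S(1,+0) = 0.8900; S(1,+1) = 0.9403
  k=2: S(2,-2) = 0.7973; S(2,-1) = 0.8424; S(2,+0) = 0.8900; S(2,+1) = 0.9403; S(2,+2) = 0.9935
  k=3: S(3,-3) = 0.7546; S(3,-2) = 0.7973; S(3,-1) = 0.8424; S(3,+0) = 0.8900; S(3,+1) = 0.9403; S(3,+2) = 0.9935; S(3,+3) = 1.0497
Terminal payoffs V(N, j) = max(K - S_T, 0):
  V(3,-3) = 0.255375; V(3,-2) = 0.212708; V(3,-1) = 0.167628; V(3,+0) = 0.120000; V(3,+1) = 0.069679; V(3,+2) = 0.016513; V(3,+3) = 0.000000
Backward induction: V(k, j) = exp(-r*dt) * [p_u * V(k+1, j+1) + p_m * V(k+1, j) + p_d * V(k+1, j-1)]
  V(2,-2) = exp(-r*dt) * [p_u*0.167628 + p_m*0.212708 + p_d*0.255375] = 0.209182
  V(2,-1) = exp(-r*dt) * [p_u*0.120000 + p_m*0.167628 + p_d*0.212708] = 0.164103
  V(2,+0) = exp(-r*dt) * [p_u*0.069679 + p_m*0.120000 + p_d*0.167628] = 0.116475
  V(2,+1) = exp(-r*dt) * [p_u*0.016513 + p_m*0.069679 + p_d*0.120000] = 0.066154
  V(2,+2) = exp(-r*dt) * [p_u*0.000000 + p_m*0.016513 + p_d*0.069679] = 0.020651
  V(1,-1) = exp(-r*dt) * [p_u*0.116475 + p_m*0.164103 + p_d*0.209182] = 0.160590
  V(1,+0) = exp(-r*dt) * [p_u*0.066154 + p_m*0.116475 + p_d*0.164103] = 0.112963
  V(1,+1) = exp(-r*dt) * [p_u*0.020651 + p_m*0.066154 + p_d*0.116475] = 0.064123
  V(0,+0) = exp(-r*dt) * [p_u*0.064123 + p_m*0.112963 + p_d*0.160590] = 0.109749


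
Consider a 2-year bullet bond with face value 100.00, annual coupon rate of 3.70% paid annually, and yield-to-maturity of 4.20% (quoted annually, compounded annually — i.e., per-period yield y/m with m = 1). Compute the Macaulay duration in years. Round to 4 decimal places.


Answer: Macaulay duration = 1.9642 years

Derivation:
Coupon per period c = face * coupon_rate / m = 3.700000
Periods per year m = 1; per-period yield y/m = 0.042000
Number of cashflows N = 2
Cashflows (t years, CF_t, discount factor 1/(1+y/m)^(m*t), PV):
  t = 1.0000: CF_t = 3.700000, DF = 0.959693, PV = 3.550864
  t = 2.0000: CF_t = 103.700000, DF = 0.921010, PV = 95.508785
Price P = sum_t PV_t = 99.059648
Macaulay numerator sum_t t * PV_t:
  t * PV_t at t = 1.0000: 3.550864
  t * PV_t at t = 2.0000: 191.017569
Macaulay duration D = (sum_t t * PV_t) / P = 194.568433 / 99.059648 = 1.964154


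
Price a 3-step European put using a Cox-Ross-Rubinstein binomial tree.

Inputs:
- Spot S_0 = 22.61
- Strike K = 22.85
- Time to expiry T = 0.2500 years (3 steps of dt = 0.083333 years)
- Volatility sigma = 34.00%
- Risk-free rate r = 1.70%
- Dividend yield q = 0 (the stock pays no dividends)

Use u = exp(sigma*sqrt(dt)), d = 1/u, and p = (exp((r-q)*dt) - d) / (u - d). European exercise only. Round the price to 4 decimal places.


Answer: Price = V(0,0) = 1.7363

Derivation:
dt = T/N = 0.083333
u = exp(sigma*sqrt(dt)) = 1.103128; d = 1/u = 0.906513
p = (exp((r-q)*dt) - d) / (u - d) = 0.482693
Discount per step: exp(-r*dt) = 0.998584
Stock lattice S(k, i) with i counting down-moves:
  k=0: S(0,0) = 22.6100
  k=1: S(1,0) = 24.9417; S(1,1) = 20.4963
  k=2: S(2,0) = 27.5139; S(2,1) = 22.6100; S(2,2) = 18.5801
  k=3: S(3,0) = 30.3513; S(3,1) = 24.9417; S(3,2) = 20.4963; S(3,3) = 16.8431
Terminal payoffs V(N, i) = max(K - S_T, 0):
  V(3,0) = 0.000000; V(3,1) = 0.000000; V(3,2) = 2.353734; V(3,3) = 6.006857
Backward induction: V(k, i) = exp(-r*dt) * [p * V(k+1, i) + (1-p) * V(k+1, i+1)].
  V(2,0) = exp(-r*dt) * [p*0.000000 + (1-p)*0.000000] = 0.000000
  V(2,1) = exp(-r*dt) * [p*0.000000 + (1-p)*2.353734] = 1.215880
  V(2,2) = exp(-r*dt) * [p*2.353734 + (1-p)*6.006857] = 4.237513
  V(1,0) = exp(-r*dt) * [p*0.000000 + (1-p)*1.215880] = 0.628093
  V(1,1) = exp(-r*dt) * [p*1.215880 + (1-p)*4.237513] = 2.775059
  V(0,0) = exp(-r*dt) * [p*0.628093 + (1-p)*2.775059] = 1.736273


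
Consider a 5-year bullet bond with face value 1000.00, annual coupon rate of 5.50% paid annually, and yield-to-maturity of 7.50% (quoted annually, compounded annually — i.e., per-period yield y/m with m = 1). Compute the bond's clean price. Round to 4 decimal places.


Coupon per period c = face * coupon_rate / m = 55.000000
Periods per year m = 1; per-period yield y/m = 0.075000
Number of cashflows N = 5
Cashflows (t years, CF_t, discount factor 1/(1+y/m)^(m*t), PV):
  t = 1.0000: CF_t = 55.000000, DF = 0.930233, PV = 51.162791
  t = 2.0000: CF_t = 55.000000, DF = 0.865333, PV = 47.593294
  t = 3.0000: CF_t = 55.000000, DF = 0.804961, PV = 44.272831
  t = 4.0000: CF_t = 55.000000, DF = 0.748801, PV = 41.184029
  t = 5.0000: CF_t = 1055.000000, DF = 0.696559, PV = 734.869357
Price P = sum_t PV_t = 919.082302

Answer: Price = 919.0823


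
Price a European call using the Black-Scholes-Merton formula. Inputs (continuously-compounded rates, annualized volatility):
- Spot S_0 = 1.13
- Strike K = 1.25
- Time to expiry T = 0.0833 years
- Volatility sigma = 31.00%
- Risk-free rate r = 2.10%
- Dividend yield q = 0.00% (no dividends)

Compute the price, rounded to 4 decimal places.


d1 = (ln(S/K) + (r - q + 0.5*sigma^2) * T) / (sigma * sqrt(T)) = -1.06373726
d2 = d1 - sigma * sqrt(T) = -1.15320865
exp(-rT) = 0.99825223; exp(-qT) = 1.00000000
C = S_0 * exp(-qT) * N(d1) - K * exp(-rT) * N(d2)
N(d1) = 0.14372387; N(d2) = 0.12441238
C = 1.1300 * 1.00000000 * 0.14372387 - 1.2500 * 0.99825223 * 0.12441238 = 0.0072

Answer: Price = 0.0072


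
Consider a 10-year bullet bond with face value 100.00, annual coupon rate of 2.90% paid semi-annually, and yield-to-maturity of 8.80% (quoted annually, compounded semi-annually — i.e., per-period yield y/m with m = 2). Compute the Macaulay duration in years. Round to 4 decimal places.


Answer: Macaulay duration = 8.3060 years

Derivation:
Coupon per period c = face * coupon_rate / m = 1.450000
Periods per year m = 2; per-period yield y/m = 0.044000
Number of cashflows N = 20
Cashflows (t years, CF_t, discount factor 1/(1+y/m)^(m*t), PV):
  t = 0.5000: CF_t = 1.450000, DF = 0.957854, PV = 1.388889
  t = 1.0000: CF_t = 1.450000, DF = 0.917485, PV = 1.330353
  t = 1.5000: CF_t = 1.450000, DF = 0.878817, PV = 1.274285
  t = 2.0000: CF_t = 1.450000, DF = 0.841779, PV = 1.220579
  t = 2.5000: CF_t = 1.450000, DF = 0.806302, PV = 1.169137
  t = 3.0000: CF_t = 1.450000, DF = 0.772320, PV = 1.119863
  t = 3.5000: CF_t = 1.450000, DF = 0.739770, PV = 1.072666
  t = 4.0000: CF_t = 1.450000, DF = 0.708592, PV = 1.027458
  t = 4.5000: CF_t = 1.450000, DF = 0.678728, PV = 0.984155
  t = 5.0000: CF_t = 1.450000, DF = 0.650122, PV = 0.942677
  t = 5.5000: CF_t = 1.450000, DF = 0.622722, PV = 0.902948
  t = 6.0000: CF_t = 1.450000, DF = 0.596477, PV = 0.864892
  t = 6.5000: CF_t = 1.450000, DF = 0.571339, PV = 0.828441
  t = 7.0000: CF_t = 1.450000, DF = 0.547259, PV = 0.793526
  t = 7.5000: CF_t = 1.450000, DF = 0.524195, PV = 0.760082
  t = 8.0000: CF_t = 1.450000, DF = 0.502102, PV = 0.728048
  t = 8.5000: CF_t = 1.450000, DF = 0.480941, PV = 0.697364
  t = 9.0000: CF_t = 1.450000, DF = 0.460671, PV = 0.667973
  t = 9.5000: CF_t = 1.450000, DF = 0.441256, PV = 0.639821
  t = 10.0000: CF_t = 101.450000, DF = 0.422659, PV = 42.878746
Price P = sum_t PV_t = 61.291904
Macaulay numerator sum_t t * PV_t:
  t * PV_t at t = 0.5000: 0.694444
  t * PV_t at t = 1.0000: 1.330353
  t * PV_t at t = 1.5000: 1.911427
  t * PV_t at t = 2.0000: 2.441159
  t * PV_t at t = 2.5000: 2.922843
  t * PV_t at t = 3.0000: 3.359590
  t * PV_t at t = 3.5000: 3.754331
  t * PV_t at t = 4.0000: 4.109831
  t * PV_t at t = 4.5000: 4.428698
  t * PV_t at t = 5.0000: 4.713386
  t * PV_t at t = 5.5000: 4.966211
  t * PV_t at t = 6.0000: 5.189354
  t * PV_t at t = 6.5000: 5.384866
  t * PV_t at t = 7.0000: 5.554680
  t * PV_t at t = 7.5000: 5.700616
  t * PV_t at t = 8.0000: 5.824384
  t * PV_t at t = 8.5000: 5.927594
  t * PV_t at t = 9.0000: 6.011759
  t * PV_t at t = 9.5000: 6.078300
  t * PV_t at t = 10.0000: 428.787462
Macaulay duration D = (sum_t t * PV_t) / P = 509.091289 / 61.291904 = 8.306012


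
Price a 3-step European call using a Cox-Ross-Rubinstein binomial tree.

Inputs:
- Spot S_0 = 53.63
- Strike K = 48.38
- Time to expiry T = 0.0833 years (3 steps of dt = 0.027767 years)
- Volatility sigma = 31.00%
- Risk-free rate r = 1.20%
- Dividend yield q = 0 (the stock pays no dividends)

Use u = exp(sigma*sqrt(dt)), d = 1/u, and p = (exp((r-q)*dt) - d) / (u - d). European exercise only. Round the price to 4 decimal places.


dt = T/N = 0.027767
u = exp(sigma*sqrt(dt)) = 1.053014; d = 1/u = 0.949655
p = (exp((r-q)*dt) - d) / (u - d) = 0.490313
Discount per step: exp(-r*dt) = 0.999667
Stock lattice S(k, i) with i counting down-moves:
  k=0: S(0,0) = 53.6300
  k=1: S(1,0) = 56.4731; S(1,1) = 50.9300
  k=2: S(2,0) = 59.4670; S(2,1) = 53.6300; S(2,2) = 48.3659
  k=3: S(3,0) = 62.6196; S(3,1) = 56.4731; S(3,2) = 50.9300; S(3,3) = 45.9310
Terminal payoffs V(N, i) = max(S_T - K, 0):
  V(3,0) = 14.239555; V(3,1) = 8.093130; V(3,2) = 2.550007; V(3,3) = 0.000000
Backward induction: V(k, i) = exp(-r*dt) * [p * V(k+1, i) + (1-p) * V(k+1, i+1)].
  V(2,0) = exp(-r*dt) * [p*14.239555 + (1-p)*8.093130] = 11.103102
  V(2,1) = exp(-r*dt) * [p*8.093130 + (1-p)*2.550007] = 5.266118
  V(2,2) = exp(-r*dt) * [p*2.550007 + (1-p)*0.000000] = 1.249885
  V(1,0) = exp(-r*dt) * [p*11.103102 + (1-p)*5.266118] = 8.125359
  V(1,1) = exp(-r*dt) * [p*5.266118 + (1-p)*1.249885] = 3.218024
  V(0,0) = exp(-r*dt) * [p*8.125359 + (1-p)*3.218024] = 5.622281

Answer: Price = V(0,0) = 5.6223


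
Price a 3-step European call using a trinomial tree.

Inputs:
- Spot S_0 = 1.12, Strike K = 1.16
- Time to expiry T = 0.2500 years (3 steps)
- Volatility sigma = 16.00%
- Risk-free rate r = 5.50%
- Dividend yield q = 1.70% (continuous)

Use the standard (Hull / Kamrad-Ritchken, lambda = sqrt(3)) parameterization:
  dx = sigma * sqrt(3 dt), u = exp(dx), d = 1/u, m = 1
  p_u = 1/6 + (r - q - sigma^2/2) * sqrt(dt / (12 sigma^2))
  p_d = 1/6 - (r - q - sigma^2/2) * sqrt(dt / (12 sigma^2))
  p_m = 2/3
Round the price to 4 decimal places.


dt = T/N = 0.083333; dx = sigma*sqrt(3*dt) = 0.080000
u = exp(dx) = 1.083287; d = 1/u = 0.923116
p_u = 0.179792, p_m = 0.666667, p_d = 0.153542
Discount per step: exp(-r*dt) = 0.995427
Stock lattice S(k, j) with j the centered position index:
  k=0: S(0,+0) = 1.1200
  k=1: S(1,-1) = 1.0339; S(1,+0) = 1.1200; S(1,+1) = 1.2133
  k=2: S(2,-2) = 0.9544; S(2,-1) = 1.0339; S(2,+0) = 1.1200; S(2,+1) = 1.2133; S(2,+2) = 1.3143
  k=3: S(3,-3) = 0.8810; S(3,-2) = 0.9544; S(3,-1) = 1.0339; S(3,+0) = 1.1200; S(3,+1) = 1.2133; S(3,+2) = 1.3143; S(3,+3) = 1.4238
Terminal payoffs V(N, j) = max(S_T - K, 0):
  V(3,-3) = 0.000000; V(3,-2) = 0.000000; V(3,-1) = 0.000000; V(3,+0) = 0.000000; V(3,+1) = 0.053282; V(3,+2) = 0.154332; V(3,+3) = 0.263799
Backward induction: V(k, j) = exp(-r*dt) * [p_u * V(k+1, j+1) + p_m * V(k+1, j) + p_d * V(k+1, j-1)]
  V(2,-2) = exp(-r*dt) * [p_u*0.000000 + p_m*0.000000 + p_d*0.000000] = 0.000000
  V(2,-1) = exp(-r*dt) * [p_u*0.000000 + p_m*0.000000 + p_d*0.000000] = 0.000000
  V(2,+0) = exp(-r*dt) * [p_u*0.053282 + p_m*0.000000 + p_d*0.000000] = 0.009536
  V(2,+1) = exp(-r*dt) * [p_u*0.154332 + p_m*0.053282 + p_d*0.000000] = 0.062979
  V(2,+2) = exp(-r*dt) * [p_u*0.263799 + p_m*0.154332 + p_d*0.053282] = 0.157773
  V(1,-1) = exp(-r*dt) * [p_u*0.009536 + p_m*0.000000 + p_d*0.000000] = 0.001707
  V(1,+0) = exp(-r*dt) * [p_u*0.062979 + p_m*0.009536 + p_d*0.000000] = 0.017599
  V(1,+1) = exp(-r*dt) * [p_u*0.157773 + p_m*0.062979 + p_d*0.009536] = 0.071488
  V(0,+0) = exp(-r*dt) * [p_u*0.071488 + p_m*0.017599 + p_d*0.001707] = 0.024734

Answer: Price = V(0,0) = 0.0247


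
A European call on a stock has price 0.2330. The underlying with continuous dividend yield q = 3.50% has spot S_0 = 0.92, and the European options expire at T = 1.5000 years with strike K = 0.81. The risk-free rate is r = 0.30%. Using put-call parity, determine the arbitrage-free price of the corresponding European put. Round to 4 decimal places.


Put-call parity: C - P = S_0 * exp(-qT) - K * exp(-rT).
S_0 * exp(-qT) = 0.9200 * 0.94885432 = 0.87294598
K * exp(-rT) = 0.8100 * 0.99551011 = 0.80636319
P = C - S*exp(-qT) + K*exp(-rT)
P = 0.2330 - 0.87294598 + 0.80636319 = 0.1664

Answer: Put price = 0.1664


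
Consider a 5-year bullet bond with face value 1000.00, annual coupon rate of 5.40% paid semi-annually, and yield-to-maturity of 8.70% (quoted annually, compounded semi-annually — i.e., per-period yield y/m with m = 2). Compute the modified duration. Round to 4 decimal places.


Answer: Modified duration = 4.2156

Derivation:
Coupon per period c = face * coupon_rate / m = 27.000000
Periods per year m = 2; per-period yield y/m = 0.043500
Number of cashflows N = 10
Cashflows (t years, CF_t, discount factor 1/(1+y/m)^(m*t), PV):
  t = 0.5000: CF_t = 27.000000, DF = 0.958313, PV = 25.874461
  t = 1.0000: CF_t = 27.000000, DF = 0.918365, PV = 24.795842
  t = 1.5000: CF_t = 27.000000, DF = 0.880081, PV = 23.762187
  t = 2.0000: CF_t = 27.000000, DF = 0.843393, PV = 22.771621
  t = 2.5000: CF_t = 27.000000, DF = 0.808235, PV = 21.822349
  t = 3.0000: CF_t = 27.000000, DF = 0.774543, PV = 20.912649
  t = 3.5000: CF_t = 27.000000, DF = 0.742254, PV = 20.040871
  t = 4.0000: CF_t = 27.000000, DF = 0.711312, PV = 19.205434
  t = 4.5000: CF_t = 27.000000, DF = 0.681660, PV = 18.404825
  t = 5.0000: CF_t = 1027.000000, DF = 0.653244, PV = 670.881644
Price P = sum_t PV_t = 868.471883
First compute Macaulay numerator sum_t t * PV_t:
  t * PV_t at t = 0.5000: 12.937230
  t * PV_t at t = 1.0000: 24.795842
  t * PV_t at t = 1.5000: 35.643280
  t * PV_t at t = 2.0000: 45.543242
  t * PV_t at t = 2.5000: 54.555873
  t * PV_t at t = 3.0000: 62.737946
  t * PV_t at t = 3.5000: 70.143048
  t * PV_t at t = 4.0000: 76.821738
  t * PV_t at t = 4.5000: 82.821711
  t * PV_t at t = 5.0000: 3354.408222
Macaulay duration D = 3820.408133 / 868.471883 = 4.399000
Modified duration = D / (1 + y/m) = 4.399000 / (1 + 0.043500) = 4.215621


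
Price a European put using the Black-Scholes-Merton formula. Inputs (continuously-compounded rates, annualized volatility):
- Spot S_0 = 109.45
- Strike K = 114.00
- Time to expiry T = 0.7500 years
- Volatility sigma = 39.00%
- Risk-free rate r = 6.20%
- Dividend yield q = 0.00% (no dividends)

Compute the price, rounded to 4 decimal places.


d1 = (ln(S/K) + (r - q + 0.5*sigma^2) * T) / (sigma * sqrt(T)) = 0.18595675
d2 = d1 - sigma * sqrt(T) = -0.15179316
exp(-rT) = 0.95456456; exp(-qT) = 1.00000000
P = K * exp(-rT) * N(-d2) - S_0 * exp(-qT) * N(-d1)
N(-d1) = 0.42623934; N(-d2) = 0.56032496
P = 114.0000 * 0.95456456 * 0.56032496 - 109.4500 * 1.00000000 * 0.42623934 = 14.3229

Answer: Price = 14.3229


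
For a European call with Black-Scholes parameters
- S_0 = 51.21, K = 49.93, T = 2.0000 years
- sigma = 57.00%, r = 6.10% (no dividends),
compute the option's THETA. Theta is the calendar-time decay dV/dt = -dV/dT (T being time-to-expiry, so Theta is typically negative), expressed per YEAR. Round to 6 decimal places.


Answer: Theta = -4.580920

Derivation:
d1 = 0.5857980241; d2 = -0.2203037065
phi(d1) = 0.3360423129; exp(-qT) = 1.0000000000; exp(-rT) = 0.8851483685
Theta = -S*exp(-qT)*phi(d1)*sigma/(2*sqrt(T)) - r*K*exp(-rT)*N(d2) + q*S*exp(-qT)*N(d1)
N(d1) = 0.7209943741; N(d2) = 0.4128173169; sqrt(T) = 1.4142135624
Term 1 = -51.2100 * 1.0000000000 * 0.3360423129 * 0.5700 / (2 * 1.4142135624) = -3.4679961222
Term 2 = -0.0610 * 49.9300 * 0.8851483685 * 0.4128173169 = -1.1129236748
Term 3 = 0 (no dividend yield, q = 0)
Theta = -3.4679961222 + (-1.1129236748) + (0.0000000000) = -4.580920


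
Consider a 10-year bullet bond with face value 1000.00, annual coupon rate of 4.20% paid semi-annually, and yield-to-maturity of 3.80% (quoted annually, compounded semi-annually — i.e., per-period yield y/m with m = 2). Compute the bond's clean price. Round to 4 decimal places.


Answer: Price = 1033.0207

Derivation:
Coupon per period c = face * coupon_rate / m = 21.000000
Periods per year m = 2; per-period yield y/m = 0.019000
Number of cashflows N = 20
Cashflows (t years, CF_t, discount factor 1/(1+y/m)^(m*t), PV):
  t = 0.5000: CF_t = 21.000000, DF = 0.981354, PV = 20.608440
  t = 1.0000: CF_t = 21.000000, DF = 0.963056, PV = 20.224180
  t = 1.5000: CF_t = 21.000000, DF = 0.945099, PV = 19.847086
  t = 2.0000: CF_t = 21.000000, DF = 0.927477, PV = 19.477022
  t = 2.5000: CF_t = 21.000000, DF = 0.910184, PV = 19.113859
  t = 3.0000: CF_t = 21.000000, DF = 0.893213, PV = 18.757467
  t = 3.5000: CF_t = 21.000000, DF = 0.876558, PV = 18.407720
  t = 4.0000: CF_t = 21.000000, DF = 0.860214, PV = 18.064495
  t = 4.5000: CF_t = 21.000000, DF = 0.844175, PV = 17.727669
  t = 5.0000: CF_t = 21.000000, DF = 0.828434, PV = 17.397124
  t = 5.5000: CF_t = 21.000000, DF = 0.812988, PV = 17.072742
  t = 6.0000: CF_t = 21.000000, DF = 0.797829, PV = 16.754408
  t = 6.5000: CF_t = 21.000000, DF = 0.782953, PV = 16.442010
  t = 7.0000: CF_t = 21.000000, DF = 0.768354, PV = 16.135437
  t = 7.5000: CF_t = 21.000000, DF = 0.754028, PV = 15.834579
  t = 8.0000: CF_t = 21.000000, DF = 0.739968, PV = 15.539332
  t = 8.5000: CF_t = 21.000000, DF = 0.726171, PV = 15.249590
  t = 9.0000: CF_t = 21.000000, DF = 0.712631, PV = 14.965250
  t = 9.5000: CF_t = 21.000000, DF = 0.699343, PV = 14.686212
  t = 10.0000: CF_t = 1021.000000, DF = 0.686304, PV = 700.716045
Price P = sum_t PV_t = 1033.020667


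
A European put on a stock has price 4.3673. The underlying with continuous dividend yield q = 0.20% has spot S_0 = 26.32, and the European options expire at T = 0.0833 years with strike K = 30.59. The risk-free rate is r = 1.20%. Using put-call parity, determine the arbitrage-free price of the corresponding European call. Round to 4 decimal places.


Answer: Call price = 0.1235

Derivation:
Put-call parity: C - P = S_0 * exp(-qT) - K * exp(-rT).
S_0 * exp(-qT) = 26.3200 * 0.99983341 = 26.31561545
K * exp(-rT) = 30.5900 * 0.99900090 = 30.55943751
C = P + S*exp(-qT) - K*exp(-rT)
C = 4.3673 + 26.31561545 - 30.55943751 = 0.1235


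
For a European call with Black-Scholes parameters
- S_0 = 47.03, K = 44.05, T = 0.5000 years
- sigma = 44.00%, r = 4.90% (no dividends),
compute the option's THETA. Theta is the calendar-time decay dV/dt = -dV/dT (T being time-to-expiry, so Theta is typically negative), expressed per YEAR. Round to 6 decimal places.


Answer: Theta = -6.452859

Derivation:
d1 = 0.4447069872; d2 = 0.1335800035
phi(d1) = 0.3613816469; exp(-qT) = 1.0000000000; exp(-rT) = 0.9757976889
Theta = -S*exp(-qT)*phi(d1)*sigma/(2*sqrt(T)) - r*K*exp(-rT)*N(d2) + q*S*exp(-qT)*N(d1)
N(d1) = 0.6717342404; N(d2) = 0.5531326513; sqrt(T) = 0.7071067812
Term 1 = -47.0300 * 1.0000000000 * 0.3613816469 * 0.4400 / (2 * 0.7071067812) = -5.2878454107
Term 2 = -0.0490 * 44.0500 * 0.9757976889 * 0.5531326513 = -1.1650138100
Term 3 = 0 (no dividend yield, q = 0)
Theta = -5.2878454107 + (-1.1650138100) + (0.0000000000) = -6.452859


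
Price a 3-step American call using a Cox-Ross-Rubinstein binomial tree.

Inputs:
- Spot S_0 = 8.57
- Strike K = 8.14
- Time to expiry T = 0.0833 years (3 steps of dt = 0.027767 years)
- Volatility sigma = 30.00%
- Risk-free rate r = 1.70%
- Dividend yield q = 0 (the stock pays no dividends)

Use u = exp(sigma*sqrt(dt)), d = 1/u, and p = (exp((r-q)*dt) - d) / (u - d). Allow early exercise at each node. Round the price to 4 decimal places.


Answer: Price = V(0,0) = 0.5413

Derivation:
dt = T/N = 0.027767
u = exp(sigma*sqrt(dt)) = 1.051261; d = 1/u = 0.951239
p = (exp((r-q)*dt) - d) / (u - d) = 0.492226
Discount per step: exp(-r*dt) = 0.999528
Stock lattice S(k, i) with i counting down-moves:
  k=0: S(0,0) = 8.5700
  k=1: S(1,0) = 9.0093; S(1,1) = 8.1521
  k=2: S(2,0) = 9.4711; S(2,1) = 8.5700; S(2,2) = 7.7546
  k=3: S(3,0) = 9.9566; S(3,1) = 9.0093; S(3,2) = 8.1521; S(3,3) = 7.3765
Terminal payoffs V(N, i) = max(S_T - K, 0):
  V(3,0) = 1.816621; V(3,1) = 0.869303; V(3,2) = 0.012118; V(3,3) = 0.000000
Backward induction: V(k, i) = exp(-r*dt) * [p * V(k+1, i) + (1-p) * V(k+1, i+1)]; then take max(V_cont, immediate exercise) for American.
  V(2,0) = exp(-r*dt) * [p*1.816621 + (1-p)*0.869303] = 1.334967; exercise = 1.331125; V(2,0) = max -> 1.334967
  V(2,1) = exp(-r*dt) * [p*0.869303 + (1-p)*0.012118] = 0.433841; exercise = 0.430000; V(2,1) = max -> 0.433841
  V(2,2) = exp(-r*dt) * [p*0.012118 + (1-p)*0.000000] = 0.005962; exercise = 0.000000; V(2,2) = max -> 0.005962
  V(1,0) = exp(-r*dt) * [p*1.334967 + (1-p)*0.433841] = 0.876984; exercise = 0.869303; V(1,0) = max -> 0.876984
  V(1,1) = exp(-r*dt) * [p*0.433841 + (1-p)*0.005962] = 0.216473; exercise = 0.012118; V(1,1) = max -> 0.216473
  V(0,0) = exp(-r*dt) * [p*0.876984 + (1-p)*0.216473] = 0.541338; exercise = 0.430000; V(0,0) = max -> 0.541338


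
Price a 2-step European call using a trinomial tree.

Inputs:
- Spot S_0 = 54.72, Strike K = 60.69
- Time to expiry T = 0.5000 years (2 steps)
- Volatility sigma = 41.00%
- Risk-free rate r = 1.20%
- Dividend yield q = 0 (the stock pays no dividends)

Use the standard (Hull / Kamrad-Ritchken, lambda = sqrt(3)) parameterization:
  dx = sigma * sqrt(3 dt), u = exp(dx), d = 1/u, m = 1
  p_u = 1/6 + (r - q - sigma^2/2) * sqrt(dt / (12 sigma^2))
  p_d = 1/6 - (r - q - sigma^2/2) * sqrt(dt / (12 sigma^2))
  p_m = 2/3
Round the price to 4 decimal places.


Answer: Price = V(0,0) = 4.2551

Derivation:
dt = T/N = 0.250000; dx = sigma*sqrt(3*dt) = 0.355070
u = exp(dx) = 1.426281; d = 1/u = 0.701124
p_u = 0.141302, p_m = 0.666667, p_d = 0.192031
Discount per step: exp(-r*dt) = 0.997004
Stock lattice S(k, j) with j the centered position index:
  k=0: S(0,+0) = 54.7200
  k=1: S(1,-1) = 38.3655; S(1,+0) = 54.7200; S(1,+1) = 78.0461
  k=2: S(2,-2) = 26.8990; S(2,-1) = 38.3655; S(2,+0) = 54.7200; S(2,+1) = 78.0461; S(2,+2) = 111.3157
Terminal payoffs V(N, j) = max(S_T - K, 0):
  V(2,-2) = 0.000000; V(2,-1) = 0.000000; V(2,+0) = 0.000000; V(2,+1) = 17.356101; V(2,+2) = 50.625677
Backward induction: V(k, j) = exp(-r*dt) * [p_u * V(k+1, j+1) + p_m * V(k+1, j) + p_d * V(k+1, j-1)]
  V(1,-1) = exp(-r*dt) * [p_u*0.000000 + p_m*0.000000 + p_d*0.000000] = 0.000000
  V(1,+0) = exp(-r*dt) * [p_u*17.356101 + p_m*0.000000 + p_d*0.000000] = 2.445105
  V(1,+1) = exp(-r*dt) * [p_u*50.625677 + p_m*17.356101 + p_d*0.000000] = 18.668154
  V(0,+0) = exp(-r*dt) * [p_u*18.668154 + p_m*2.445105 + p_d*0.000000] = 4.255133
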